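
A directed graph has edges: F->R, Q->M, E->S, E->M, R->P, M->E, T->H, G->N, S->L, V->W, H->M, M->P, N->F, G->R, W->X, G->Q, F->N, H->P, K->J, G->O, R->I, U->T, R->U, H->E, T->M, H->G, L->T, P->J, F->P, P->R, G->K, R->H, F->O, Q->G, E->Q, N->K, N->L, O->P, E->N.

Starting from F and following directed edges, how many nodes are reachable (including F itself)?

17

BFS from F visits: F, N, O, P, R, K, L, J, H, I, U, T, E, G, M, Q, S
Reachable nodes: 17 of 20 total.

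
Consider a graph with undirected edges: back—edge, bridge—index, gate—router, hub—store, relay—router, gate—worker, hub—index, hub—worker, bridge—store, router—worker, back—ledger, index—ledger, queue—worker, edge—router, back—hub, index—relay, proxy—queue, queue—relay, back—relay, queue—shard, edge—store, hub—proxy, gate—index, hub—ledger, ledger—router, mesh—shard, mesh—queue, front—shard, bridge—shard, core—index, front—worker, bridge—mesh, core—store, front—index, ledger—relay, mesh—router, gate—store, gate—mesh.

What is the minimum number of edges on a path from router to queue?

Level 0: router
Level 1: edge, gate, ledger, mesh, relay, worker
Level 2: back, bridge, front, hub, index, queue, shard, store
Level 3: core, proxy
queue first appears at level 2.

2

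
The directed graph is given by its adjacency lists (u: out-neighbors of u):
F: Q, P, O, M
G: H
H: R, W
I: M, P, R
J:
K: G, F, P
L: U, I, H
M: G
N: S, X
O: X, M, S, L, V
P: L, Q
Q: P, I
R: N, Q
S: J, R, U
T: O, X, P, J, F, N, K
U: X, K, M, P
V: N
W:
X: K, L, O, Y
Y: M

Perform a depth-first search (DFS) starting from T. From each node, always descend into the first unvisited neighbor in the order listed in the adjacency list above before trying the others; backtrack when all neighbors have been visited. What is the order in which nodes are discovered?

T O X K G H R N S J U M P L I Q W F Y V

Visit T
T → O
O → X
X → K
K → G
G → H
H → R
R → N
N → S
S → J
S → U
U → M
U → P
P → L
L → I
P → Q
H → W
K → F
X → Y
O → V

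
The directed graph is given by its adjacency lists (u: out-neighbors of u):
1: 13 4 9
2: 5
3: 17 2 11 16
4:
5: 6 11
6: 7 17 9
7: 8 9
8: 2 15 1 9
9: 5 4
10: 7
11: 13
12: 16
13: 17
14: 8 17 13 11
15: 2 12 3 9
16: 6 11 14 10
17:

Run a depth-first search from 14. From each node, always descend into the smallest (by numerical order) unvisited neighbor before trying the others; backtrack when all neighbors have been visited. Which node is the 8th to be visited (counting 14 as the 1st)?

7

Visit 14
14 → 8
8 → 1
1 → 4
1 → 9
9 → 5
5 → 6
6 → 7
6 → 17
5 → 11
11 → 13
8 → 2
8 → 15
15 → 3
3 → 16
16 → 10
15 → 12

Visit order: 14, 8, 1, 4, 9, 5, 6, 7, 17, 11, 13, 2, 15, 3, 16, 10, 12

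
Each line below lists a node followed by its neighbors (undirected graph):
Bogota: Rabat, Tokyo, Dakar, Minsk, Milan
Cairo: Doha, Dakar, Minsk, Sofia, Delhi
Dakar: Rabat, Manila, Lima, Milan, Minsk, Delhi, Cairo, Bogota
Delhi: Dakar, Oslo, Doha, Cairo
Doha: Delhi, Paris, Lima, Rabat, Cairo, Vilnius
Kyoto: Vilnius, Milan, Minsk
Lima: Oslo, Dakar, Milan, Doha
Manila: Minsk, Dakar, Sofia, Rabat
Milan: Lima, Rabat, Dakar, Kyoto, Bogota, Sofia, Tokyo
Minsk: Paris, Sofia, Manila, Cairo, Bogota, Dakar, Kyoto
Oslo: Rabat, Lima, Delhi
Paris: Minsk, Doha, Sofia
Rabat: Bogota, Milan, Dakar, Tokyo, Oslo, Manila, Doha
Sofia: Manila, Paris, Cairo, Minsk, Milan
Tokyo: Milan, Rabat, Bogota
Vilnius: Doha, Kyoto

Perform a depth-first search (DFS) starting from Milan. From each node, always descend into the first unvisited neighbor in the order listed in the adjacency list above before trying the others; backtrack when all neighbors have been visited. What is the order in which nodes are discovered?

Milan → Lima → Oslo → Rabat → Bogota → Tokyo → Dakar → Manila → Minsk → Paris → Doha → Delhi → Cairo → Sofia → Vilnius → Kyoto

Visit Milan
Milan → Lima
Lima → Oslo
Oslo → Rabat
Rabat → Bogota
Bogota → Tokyo
Bogota → Dakar
Dakar → Manila
Manila → Minsk
Minsk → Paris
Paris → Doha
Doha → Delhi
Delhi → Cairo
Cairo → Sofia
Doha → Vilnius
Vilnius → Kyoto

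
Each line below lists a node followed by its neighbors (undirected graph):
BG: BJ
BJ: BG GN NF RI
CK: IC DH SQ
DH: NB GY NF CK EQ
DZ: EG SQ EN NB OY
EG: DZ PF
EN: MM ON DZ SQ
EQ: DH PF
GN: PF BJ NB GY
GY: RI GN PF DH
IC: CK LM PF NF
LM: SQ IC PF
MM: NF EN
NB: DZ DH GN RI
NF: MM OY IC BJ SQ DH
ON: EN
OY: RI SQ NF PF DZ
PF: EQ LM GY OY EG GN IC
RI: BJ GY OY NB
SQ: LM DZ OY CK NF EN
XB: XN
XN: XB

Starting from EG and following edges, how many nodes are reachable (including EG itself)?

20

BFS from EG visits: EG, DZ, PF, SQ, EN, NB, OY, EQ, LM, GY, GN, IC, CK, NF, MM, ON, DH, RI, BJ, BG
Reachable nodes: 20 of 22 total.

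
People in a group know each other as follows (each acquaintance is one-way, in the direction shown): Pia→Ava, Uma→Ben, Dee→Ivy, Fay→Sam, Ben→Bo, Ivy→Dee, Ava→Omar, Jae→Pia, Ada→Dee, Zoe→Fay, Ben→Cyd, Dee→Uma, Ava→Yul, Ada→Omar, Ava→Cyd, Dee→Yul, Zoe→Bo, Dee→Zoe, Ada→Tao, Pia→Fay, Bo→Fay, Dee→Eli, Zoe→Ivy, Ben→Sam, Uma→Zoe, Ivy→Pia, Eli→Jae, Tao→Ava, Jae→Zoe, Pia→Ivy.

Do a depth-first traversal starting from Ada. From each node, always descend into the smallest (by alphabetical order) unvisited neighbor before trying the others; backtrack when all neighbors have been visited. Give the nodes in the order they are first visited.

Visit Ada
Ada → Dee
Dee → Eli
Eli → Jae
Jae → Pia
Pia → Ava
Ava → Cyd
Ava → Omar
Ava → Yul
Pia → Fay
Fay → Sam
Pia → Ivy
Jae → Zoe
Zoe → Bo
Dee → Uma
Uma → Ben
Ada → Tao

Ada, Dee, Eli, Jae, Pia, Ava, Cyd, Omar, Yul, Fay, Sam, Ivy, Zoe, Bo, Uma, Ben, Tao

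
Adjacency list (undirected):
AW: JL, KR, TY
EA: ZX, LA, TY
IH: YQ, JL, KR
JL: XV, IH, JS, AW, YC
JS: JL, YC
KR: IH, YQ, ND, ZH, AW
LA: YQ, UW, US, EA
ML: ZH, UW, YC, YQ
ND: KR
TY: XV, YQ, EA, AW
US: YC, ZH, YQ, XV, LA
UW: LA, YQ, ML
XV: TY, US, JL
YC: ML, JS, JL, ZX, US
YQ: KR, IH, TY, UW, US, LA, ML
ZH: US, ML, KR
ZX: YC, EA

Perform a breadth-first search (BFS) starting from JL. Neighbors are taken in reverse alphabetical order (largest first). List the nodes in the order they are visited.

Visit JL; enqueue YC, XV, JS, IH, AW → queue [YC, XV, JS, IH, AW]
Visit YC; enqueue ZX, US, ML → queue [XV, JS, IH, AW, ZX, US, ML]
Visit XV; enqueue TY → queue [JS, IH, AW, ZX, US, ML, TY]
Visit JS → queue [IH, AW, ZX, US, ML, TY]
Visit IH; enqueue YQ, KR → queue [AW, ZX, US, ML, TY, YQ, KR]
Visit AW → queue [ZX, US, ML, TY, YQ, KR]
Visit ZX; enqueue EA → queue [US, ML, TY, YQ, KR, EA]
Visit US; enqueue ZH, LA → queue [ML, TY, YQ, KR, EA, ZH, LA]
Visit ML; enqueue UW → queue [TY, YQ, KR, EA, ZH, LA, UW]
Visit TY → queue [YQ, KR, EA, ZH, LA, UW]
Visit YQ → queue [KR, EA, ZH, LA, UW]
Visit KR; enqueue ND → queue [EA, ZH, LA, UW, ND]
Visit EA → queue [ZH, LA, UW, ND]
Visit ZH → queue [LA, UW, ND]
Visit LA → queue [UW, ND]
Visit UW → queue [ND]
Visit ND → queue []

JL YC XV JS IH AW ZX US ML TY YQ KR EA ZH LA UW ND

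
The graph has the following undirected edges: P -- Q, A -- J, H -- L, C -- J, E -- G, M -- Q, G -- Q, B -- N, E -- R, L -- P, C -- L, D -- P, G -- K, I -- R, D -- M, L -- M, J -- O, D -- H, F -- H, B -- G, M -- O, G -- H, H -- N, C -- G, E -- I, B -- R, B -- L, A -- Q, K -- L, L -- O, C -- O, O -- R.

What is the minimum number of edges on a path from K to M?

Level 0: K
Level 1: G, L
Level 2: B, C, E, H, M, O, P, Q
Level 3: A, D, F, I, J, N, R
M first appears at level 2.

2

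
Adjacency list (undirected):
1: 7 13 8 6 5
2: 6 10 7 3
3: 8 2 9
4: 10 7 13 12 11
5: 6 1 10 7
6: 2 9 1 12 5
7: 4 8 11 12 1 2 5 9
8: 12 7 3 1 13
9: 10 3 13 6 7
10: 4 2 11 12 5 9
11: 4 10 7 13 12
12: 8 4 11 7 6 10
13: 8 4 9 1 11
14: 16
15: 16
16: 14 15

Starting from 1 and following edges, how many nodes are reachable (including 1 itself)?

13

BFS from 1 visits: 1, 7, 13, 8, 6, 5, 4, 11, 12, 2, 9, 3, 10
Reachable nodes: 13 of 16 total.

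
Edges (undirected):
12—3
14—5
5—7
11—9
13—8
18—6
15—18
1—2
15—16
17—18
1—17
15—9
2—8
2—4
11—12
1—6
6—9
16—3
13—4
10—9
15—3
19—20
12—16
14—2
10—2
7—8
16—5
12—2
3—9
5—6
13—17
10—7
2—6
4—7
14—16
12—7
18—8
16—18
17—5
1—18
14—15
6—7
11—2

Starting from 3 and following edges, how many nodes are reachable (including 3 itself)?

BFS from 3 visits: 3, 9, 12, 15, 16, 6, 10, 11, 2, 7, 14, 18, 5, 1, 4, 8, 17, 13
Reachable nodes: 18 of 20 total.

18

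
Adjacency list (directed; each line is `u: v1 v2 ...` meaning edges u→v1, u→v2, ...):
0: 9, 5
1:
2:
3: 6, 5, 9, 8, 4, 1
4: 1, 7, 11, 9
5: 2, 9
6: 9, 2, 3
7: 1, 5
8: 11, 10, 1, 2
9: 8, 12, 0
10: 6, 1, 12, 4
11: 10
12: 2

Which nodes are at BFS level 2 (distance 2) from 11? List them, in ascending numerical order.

Level 0: 11
Level 1: 10
Level 2: 1, 4, 6, 12
Level 3: 2, 3, 7, 9
Level 4: 0, 5, 8

1, 4, 6, 12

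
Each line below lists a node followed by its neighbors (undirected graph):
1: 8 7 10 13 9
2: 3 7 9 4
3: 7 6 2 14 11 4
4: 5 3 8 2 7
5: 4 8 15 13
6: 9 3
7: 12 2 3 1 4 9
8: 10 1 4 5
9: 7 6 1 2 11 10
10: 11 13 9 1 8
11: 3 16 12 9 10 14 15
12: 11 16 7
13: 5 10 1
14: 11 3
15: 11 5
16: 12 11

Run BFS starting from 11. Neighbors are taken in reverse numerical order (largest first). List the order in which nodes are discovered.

Visit 11; enqueue 16, 15, 14, 12, 10, 9, 3 → queue [16, 15, 14, 12, 10, 9, 3]
Visit 16 → queue [15, 14, 12, 10, 9, 3]
Visit 15; enqueue 5 → queue [14, 12, 10, 9, 3, 5]
Visit 14 → queue [12, 10, 9, 3, 5]
Visit 12; enqueue 7 → queue [10, 9, 3, 5, 7]
Visit 10; enqueue 13, 8, 1 → queue [9, 3, 5, 7, 13, 8, 1]
Visit 9; enqueue 6, 2 → queue [3, 5, 7, 13, 8, 1, 6, 2]
Visit 3; enqueue 4 → queue [5, 7, 13, 8, 1, 6, 2, 4]
Visit 5 → queue [7, 13, 8, 1, 6, 2, 4]
Visit 7 → queue [13, 8, 1, 6, 2, 4]
Visit 13 → queue [8, 1, 6, 2, 4]
Visit 8 → queue [1, 6, 2, 4]
Visit 1 → queue [6, 2, 4]
Visit 6 → queue [2, 4]
Visit 2 → queue [4]
Visit 4 → queue []

11, 16, 15, 14, 12, 10, 9, 3, 5, 7, 13, 8, 1, 6, 2, 4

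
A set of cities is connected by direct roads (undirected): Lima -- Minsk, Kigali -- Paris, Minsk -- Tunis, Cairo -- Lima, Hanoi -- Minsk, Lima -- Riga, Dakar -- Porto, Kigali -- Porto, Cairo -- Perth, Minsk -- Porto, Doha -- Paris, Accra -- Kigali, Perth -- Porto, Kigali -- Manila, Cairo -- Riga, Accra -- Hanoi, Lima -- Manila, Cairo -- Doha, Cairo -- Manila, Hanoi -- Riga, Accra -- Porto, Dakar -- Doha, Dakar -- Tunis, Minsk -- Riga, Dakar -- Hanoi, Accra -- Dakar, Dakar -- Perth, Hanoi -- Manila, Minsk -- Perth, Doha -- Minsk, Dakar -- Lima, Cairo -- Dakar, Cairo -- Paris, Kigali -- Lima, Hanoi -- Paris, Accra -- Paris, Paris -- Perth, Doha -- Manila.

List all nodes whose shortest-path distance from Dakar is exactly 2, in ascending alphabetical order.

Level 0: Dakar
Level 1: Accra, Cairo, Doha, Hanoi, Lima, Perth, Porto, Tunis
Level 2: Kigali, Manila, Minsk, Paris, Riga

Kigali, Manila, Minsk, Paris, Riga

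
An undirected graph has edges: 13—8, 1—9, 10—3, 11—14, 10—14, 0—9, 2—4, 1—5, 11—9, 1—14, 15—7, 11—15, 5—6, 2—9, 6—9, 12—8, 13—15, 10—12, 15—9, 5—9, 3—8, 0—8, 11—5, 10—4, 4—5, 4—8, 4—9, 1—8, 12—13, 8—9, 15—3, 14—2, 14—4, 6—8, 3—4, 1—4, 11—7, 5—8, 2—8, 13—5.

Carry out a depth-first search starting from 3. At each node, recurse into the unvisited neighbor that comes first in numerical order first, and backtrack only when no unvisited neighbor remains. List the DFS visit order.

3 4 1 5 6 8 0 9 2 14 10 12 13 15 7 11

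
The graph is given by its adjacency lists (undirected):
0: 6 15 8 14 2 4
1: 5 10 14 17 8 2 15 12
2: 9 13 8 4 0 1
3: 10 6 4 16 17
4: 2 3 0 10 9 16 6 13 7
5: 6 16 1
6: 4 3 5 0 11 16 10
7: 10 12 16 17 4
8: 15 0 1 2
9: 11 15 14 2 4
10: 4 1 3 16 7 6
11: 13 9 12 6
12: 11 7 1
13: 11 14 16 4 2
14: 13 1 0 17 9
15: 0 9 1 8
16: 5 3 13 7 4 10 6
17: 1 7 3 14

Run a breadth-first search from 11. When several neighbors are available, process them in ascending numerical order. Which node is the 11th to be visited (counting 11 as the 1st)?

16

Visit 11; enqueue 6, 9, 12, 13 → queue [6, 9, 12, 13]
Visit 6; enqueue 0, 3, 4, 5, 10, 16 → queue [9, 12, 13, 0, 3, 4, 5, 10, 16]
Visit 9; enqueue 2, 14, 15 → queue [12, 13, 0, 3, 4, 5, 10, 16, 2, 14, 15]
Visit 12; enqueue 1, 7 → queue [13, 0, 3, 4, 5, 10, 16, 2, 14, 15, 1, 7]
Visit 13 → queue [0, 3, 4, 5, 10, 16, 2, 14, 15, 1, 7]
Visit 0; enqueue 8 → queue [3, 4, 5, 10, 16, 2, 14, 15, 1, 7, 8]
Visit 3; enqueue 17 → queue [4, 5, 10, 16, 2, 14, 15, 1, 7, 8, 17]
Visit 4 → queue [5, 10, 16, 2, 14, 15, 1, 7, 8, 17]
Visit 5 → queue [10, 16, 2, 14, 15, 1, 7, 8, 17]
Visit 10 → queue [16, 2, 14, 15, 1, 7, 8, 17]
Visit 16 → queue [2, 14, 15, 1, 7, 8, 17]
Visit 2 → queue [14, 15, 1, 7, 8, 17]
Visit 14 → queue [15, 1, 7, 8, 17]
Visit 15 → queue [1, 7, 8, 17]
Visit 1 → queue [7, 8, 17]
Visit 7 → queue [8, 17]
Visit 8 → queue [17]
Visit 17 → queue []

Visit order: 11, 6, 9, 12, 13, 0, 3, 4, 5, 10, 16, 2, 14, 15, 1, 7, 8, 17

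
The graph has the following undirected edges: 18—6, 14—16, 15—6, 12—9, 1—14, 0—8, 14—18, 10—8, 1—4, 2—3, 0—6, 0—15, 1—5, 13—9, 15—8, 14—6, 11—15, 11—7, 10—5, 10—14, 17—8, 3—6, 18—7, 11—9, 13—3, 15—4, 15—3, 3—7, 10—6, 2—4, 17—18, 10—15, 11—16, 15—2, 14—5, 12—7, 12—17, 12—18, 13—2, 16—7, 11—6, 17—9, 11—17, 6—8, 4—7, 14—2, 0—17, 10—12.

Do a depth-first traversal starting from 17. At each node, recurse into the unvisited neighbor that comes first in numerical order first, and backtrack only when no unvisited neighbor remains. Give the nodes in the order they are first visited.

17, 0, 6, 3, 2, 4, 1, 5, 10, 8, 15, 11, 7, 12, 9, 13, 18, 14, 16

Visit 17
17 → 0
0 → 6
6 → 3
3 → 2
2 → 4
4 → 1
1 → 5
5 → 10
10 → 8
8 → 15
15 → 11
11 → 7
7 → 12
12 → 9
9 → 13
12 → 18
18 → 14
14 → 16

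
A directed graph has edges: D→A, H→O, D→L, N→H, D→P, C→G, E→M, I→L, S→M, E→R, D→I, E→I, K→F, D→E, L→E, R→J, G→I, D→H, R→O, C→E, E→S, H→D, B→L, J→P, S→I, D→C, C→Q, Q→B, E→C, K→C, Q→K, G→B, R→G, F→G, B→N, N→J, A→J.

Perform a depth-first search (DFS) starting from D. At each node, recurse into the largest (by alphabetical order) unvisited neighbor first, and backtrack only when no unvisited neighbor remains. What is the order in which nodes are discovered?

D → P → L → E → S → M → I → R → O → J → G → B → N → H → C → Q → K → F → A

Visit D
D → P
D → L
L → E
E → S
S → M
S → I
E → R
R → O
R → J
R → G
G → B
B → N
N → H
E → C
C → Q
Q → K
K → F
D → A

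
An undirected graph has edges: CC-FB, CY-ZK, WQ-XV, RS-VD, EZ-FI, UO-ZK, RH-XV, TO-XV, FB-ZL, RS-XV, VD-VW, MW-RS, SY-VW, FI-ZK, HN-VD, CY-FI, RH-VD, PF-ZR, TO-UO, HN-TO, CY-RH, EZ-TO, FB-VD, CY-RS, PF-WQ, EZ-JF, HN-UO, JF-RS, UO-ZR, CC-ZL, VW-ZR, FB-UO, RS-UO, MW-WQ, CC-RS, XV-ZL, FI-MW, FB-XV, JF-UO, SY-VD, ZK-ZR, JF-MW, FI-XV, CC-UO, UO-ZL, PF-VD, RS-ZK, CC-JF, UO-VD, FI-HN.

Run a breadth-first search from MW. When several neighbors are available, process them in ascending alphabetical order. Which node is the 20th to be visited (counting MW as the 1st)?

SY

Visit MW; enqueue FI, JF, RS, WQ → queue [FI, JF, RS, WQ]
Visit FI; enqueue CY, EZ, HN, XV, ZK → queue [JF, RS, WQ, CY, EZ, HN, XV, ZK]
Visit JF; enqueue CC, UO → queue [RS, WQ, CY, EZ, HN, XV, ZK, CC, UO]
Visit RS; enqueue VD → queue [WQ, CY, EZ, HN, XV, ZK, CC, UO, VD]
Visit WQ; enqueue PF → queue [CY, EZ, HN, XV, ZK, CC, UO, VD, PF]
Visit CY; enqueue RH → queue [EZ, HN, XV, ZK, CC, UO, VD, PF, RH]
Visit EZ; enqueue TO → queue [HN, XV, ZK, CC, UO, VD, PF, RH, TO]
Visit HN → queue [XV, ZK, CC, UO, VD, PF, RH, TO]
Visit XV; enqueue FB, ZL → queue [ZK, CC, UO, VD, PF, RH, TO, FB, ZL]
Visit ZK; enqueue ZR → queue [CC, UO, VD, PF, RH, TO, FB, ZL, ZR]
Visit CC → queue [UO, VD, PF, RH, TO, FB, ZL, ZR]
Visit UO → queue [VD, PF, RH, TO, FB, ZL, ZR]
Visit VD; enqueue SY, VW → queue [PF, RH, TO, FB, ZL, ZR, SY, VW]
Visit PF → queue [RH, TO, FB, ZL, ZR, SY, VW]
Visit RH → queue [TO, FB, ZL, ZR, SY, VW]
Visit TO → queue [FB, ZL, ZR, SY, VW]
Visit FB → queue [ZL, ZR, SY, VW]
Visit ZL → queue [ZR, SY, VW]
Visit ZR → queue [SY, VW]
Visit SY → queue [VW]
Visit VW → queue []

Visit order: MW, FI, JF, RS, WQ, CY, EZ, HN, XV, ZK, CC, UO, VD, PF, RH, TO, FB, ZL, ZR, SY, VW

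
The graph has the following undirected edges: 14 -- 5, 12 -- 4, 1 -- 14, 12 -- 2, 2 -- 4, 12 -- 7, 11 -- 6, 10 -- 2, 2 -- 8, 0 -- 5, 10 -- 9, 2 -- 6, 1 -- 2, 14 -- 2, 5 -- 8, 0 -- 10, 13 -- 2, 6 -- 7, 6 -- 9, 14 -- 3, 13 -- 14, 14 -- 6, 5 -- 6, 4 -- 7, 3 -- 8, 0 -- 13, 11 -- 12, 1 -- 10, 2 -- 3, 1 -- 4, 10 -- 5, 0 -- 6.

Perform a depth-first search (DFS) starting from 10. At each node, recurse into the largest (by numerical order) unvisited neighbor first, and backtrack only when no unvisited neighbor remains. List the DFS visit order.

Visit 10
10 → 9
9 → 6
6 → 14
14 → 13
13 → 2
2 → 12
12 → 11
12 → 7
7 → 4
4 → 1
2 → 8
8 → 5
5 → 0
8 → 3

10 → 9 → 6 → 14 → 13 → 2 → 12 → 11 → 7 → 4 → 1 → 8 → 5 → 0 → 3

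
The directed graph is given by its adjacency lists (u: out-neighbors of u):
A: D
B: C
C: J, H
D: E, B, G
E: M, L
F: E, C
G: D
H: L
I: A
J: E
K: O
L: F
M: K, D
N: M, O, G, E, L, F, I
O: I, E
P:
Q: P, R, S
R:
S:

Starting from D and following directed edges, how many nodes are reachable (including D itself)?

BFS from D visits: D, G, E, B, M, L, C, K, F, J, H, O, I, A
Reachable nodes: 14 of 19 total.

14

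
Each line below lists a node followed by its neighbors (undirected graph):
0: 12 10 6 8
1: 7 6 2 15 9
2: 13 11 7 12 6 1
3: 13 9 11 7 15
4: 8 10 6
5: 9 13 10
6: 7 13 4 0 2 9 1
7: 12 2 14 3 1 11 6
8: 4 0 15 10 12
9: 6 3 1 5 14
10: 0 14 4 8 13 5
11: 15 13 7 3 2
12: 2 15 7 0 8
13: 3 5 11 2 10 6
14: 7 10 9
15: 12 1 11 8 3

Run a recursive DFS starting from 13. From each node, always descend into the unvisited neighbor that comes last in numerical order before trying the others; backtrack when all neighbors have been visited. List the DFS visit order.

13, 11, 15, 12, 8, 10, 14, 9, 6, 7, 3, 2, 1, 4, 0, 5

Visit 13
13 → 11
11 → 15
15 → 12
12 → 8
8 → 10
10 → 14
14 → 9
9 → 6
6 → 7
7 → 3
7 → 2
2 → 1
6 → 4
6 → 0
9 → 5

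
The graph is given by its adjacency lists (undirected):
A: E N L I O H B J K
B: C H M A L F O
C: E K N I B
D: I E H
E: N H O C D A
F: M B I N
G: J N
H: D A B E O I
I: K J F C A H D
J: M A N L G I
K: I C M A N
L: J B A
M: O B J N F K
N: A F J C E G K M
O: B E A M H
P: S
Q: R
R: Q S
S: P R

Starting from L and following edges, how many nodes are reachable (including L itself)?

15

BFS from L visits: L, A, B, J, E, H, I, K, N, O, C, F, M, G, D
Reachable nodes: 15 of 19 total.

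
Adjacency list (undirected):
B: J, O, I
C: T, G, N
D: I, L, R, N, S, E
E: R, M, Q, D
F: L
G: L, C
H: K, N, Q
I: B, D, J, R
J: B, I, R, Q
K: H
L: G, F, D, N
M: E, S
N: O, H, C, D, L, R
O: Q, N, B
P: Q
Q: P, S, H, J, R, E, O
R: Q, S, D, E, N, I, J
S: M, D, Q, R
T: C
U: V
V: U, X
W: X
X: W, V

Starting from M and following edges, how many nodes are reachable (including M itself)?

19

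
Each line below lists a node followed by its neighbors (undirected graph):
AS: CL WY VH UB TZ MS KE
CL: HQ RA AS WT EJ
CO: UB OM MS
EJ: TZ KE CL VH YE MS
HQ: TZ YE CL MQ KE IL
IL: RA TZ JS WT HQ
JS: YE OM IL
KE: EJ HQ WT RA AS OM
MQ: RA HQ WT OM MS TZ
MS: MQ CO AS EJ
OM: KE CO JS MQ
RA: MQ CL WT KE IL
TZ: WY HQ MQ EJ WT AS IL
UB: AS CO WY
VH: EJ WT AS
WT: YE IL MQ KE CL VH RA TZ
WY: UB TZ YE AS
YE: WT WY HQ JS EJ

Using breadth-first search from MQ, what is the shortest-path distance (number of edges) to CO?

2

Level 0: MQ
Level 1: HQ, MS, OM, RA, TZ, WT
Level 2: AS, CL, CO, EJ, IL, JS, KE, VH, WY, YE
Level 3: UB
CO first appears at level 2.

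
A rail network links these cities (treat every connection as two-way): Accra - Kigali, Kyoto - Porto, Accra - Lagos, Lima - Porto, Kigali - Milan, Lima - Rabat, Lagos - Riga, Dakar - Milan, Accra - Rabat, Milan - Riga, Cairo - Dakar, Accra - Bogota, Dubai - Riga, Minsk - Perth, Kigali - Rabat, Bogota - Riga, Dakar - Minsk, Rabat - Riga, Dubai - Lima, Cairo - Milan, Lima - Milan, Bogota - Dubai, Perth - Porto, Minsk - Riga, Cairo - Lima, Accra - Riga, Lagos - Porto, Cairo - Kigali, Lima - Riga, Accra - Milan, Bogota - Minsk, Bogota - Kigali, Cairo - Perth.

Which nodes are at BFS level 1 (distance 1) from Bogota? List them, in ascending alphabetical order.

Accra, Dubai, Kigali, Minsk, Riga

Level 0: Bogota
Level 1: Accra, Dubai, Kigali, Minsk, Riga
Level 2: Cairo, Dakar, Lagos, Lima, Milan, Perth, Rabat
Level 3: Porto
Level 4: Kyoto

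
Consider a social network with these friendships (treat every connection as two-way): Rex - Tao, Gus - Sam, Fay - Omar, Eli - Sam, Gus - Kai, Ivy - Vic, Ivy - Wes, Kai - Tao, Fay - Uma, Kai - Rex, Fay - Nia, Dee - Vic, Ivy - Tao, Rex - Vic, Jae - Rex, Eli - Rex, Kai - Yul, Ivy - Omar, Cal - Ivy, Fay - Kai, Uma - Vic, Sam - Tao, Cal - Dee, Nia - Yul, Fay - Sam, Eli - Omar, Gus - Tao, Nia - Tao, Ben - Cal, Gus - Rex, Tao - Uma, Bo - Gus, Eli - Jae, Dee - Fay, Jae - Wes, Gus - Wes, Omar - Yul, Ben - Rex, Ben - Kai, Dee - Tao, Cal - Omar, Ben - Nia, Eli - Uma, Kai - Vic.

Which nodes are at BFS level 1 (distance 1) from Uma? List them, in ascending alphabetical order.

Eli, Fay, Tao, Vic

Level 0: Uma
Level 1: Eli, Fay, Tao, Vic
Level 2: Dee, Gus, Ivy, Jae, Kai, Nia, Omar, Rex, Sam
Level 3: Ben, Bo, Cal, Wes, Yul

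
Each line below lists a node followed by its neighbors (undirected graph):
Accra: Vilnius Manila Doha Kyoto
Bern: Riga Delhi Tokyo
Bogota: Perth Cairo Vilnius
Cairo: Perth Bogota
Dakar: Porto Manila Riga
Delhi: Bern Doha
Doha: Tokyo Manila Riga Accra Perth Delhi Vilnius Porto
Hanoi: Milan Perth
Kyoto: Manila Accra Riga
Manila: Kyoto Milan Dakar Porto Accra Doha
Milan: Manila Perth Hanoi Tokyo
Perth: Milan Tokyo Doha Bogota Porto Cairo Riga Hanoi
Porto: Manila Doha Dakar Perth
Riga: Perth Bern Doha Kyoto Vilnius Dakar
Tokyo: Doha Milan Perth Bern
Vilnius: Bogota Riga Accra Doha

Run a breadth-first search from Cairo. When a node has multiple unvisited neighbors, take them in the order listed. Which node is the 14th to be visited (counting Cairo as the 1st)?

Visit Cairo; enqueue Perth, Bogota → queue [Perth, Bogota]
Visit Perth; enqueue Milan, Tokyo, Doha, Porto, Riga, Hanoi → queue [Bogota, Milan, Tokyo, Doha, Porto, Riga, Hanoi]
Visit Bogota; enqueue Vilnius → queue [Milan, Tokyo, Doha, Porto, Riga, Hanoi, Vilnius]
Visit Milan; enqueue Manila → queue [Tokyo, Doha, Porto, Riga, Hanoi, Vilnius, Manila]
Visit Tokyo; enqueue Bern → queue [Doha, Porto, Riga, Hanoi, Vilnius, Manila, Bern]
Visit Doha; enqueue Accra, Delhi → queue [Porto, Riga, Hanoi, Vilnius, Manila, Bern, Accra, Delhi]
Visit Porto; enqueue Dakar → queue [Riga, Hanoi, Vilnius, Manila, Bern, Accra, Delhi, Dakar]
Visit Riga; enqueue Kyoto → queue [Hanoi, Vilnius, Manila, Bern, Accra, Delhi, Dakar, Kyoto]
Visit Hanoi → queue [Vilnius, Manila, Bern, Accra, Delhi, Dakar, Kyoto]
Visit Vilnius → queue [Manila, Bern, Accra, Delhi, Dakar, Kyoto]
Visit Manila → queue [Bern, Accra, Delhi, Dakar, Kyoto]
Visit Bern → queue [Accra, Delhi, Dakar, Kyoto]
Visit Accra → queue [Delhi, Dakar, Kyoto]
Visit Delhi → queue [Dakar, Kyoto]
Visit Dakar → queue [Kyoto]
Visit Kyoto → queue []

Visit order: Cairo, Perth, Bogota, Milan, Tokyo, Doha, Porto, Riga, Hanoi, Vilnius, Manila, Bern, Accra, Delhi, Dakar, Kyoto

Delhi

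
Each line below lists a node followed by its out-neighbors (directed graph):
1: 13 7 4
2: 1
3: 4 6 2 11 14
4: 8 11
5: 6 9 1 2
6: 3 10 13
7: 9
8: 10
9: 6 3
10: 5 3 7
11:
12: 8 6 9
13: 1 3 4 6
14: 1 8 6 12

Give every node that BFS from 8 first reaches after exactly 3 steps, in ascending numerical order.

Level 0: 8
Level 1: 10
Level 2: 3, 5, 7
Level 3: 1, 2, 4, 6, 9, 11, 14
Level 4: 12, 13

1, 2, 4, 6, 9, 11, 14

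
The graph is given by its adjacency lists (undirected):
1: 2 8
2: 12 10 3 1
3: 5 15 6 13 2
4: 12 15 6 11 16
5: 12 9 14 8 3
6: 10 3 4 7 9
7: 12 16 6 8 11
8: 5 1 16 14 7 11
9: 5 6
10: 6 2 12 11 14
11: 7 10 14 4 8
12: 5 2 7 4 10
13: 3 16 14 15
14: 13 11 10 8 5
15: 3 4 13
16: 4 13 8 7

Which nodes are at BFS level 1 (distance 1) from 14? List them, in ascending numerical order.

Level 0: 14
Level 1: 5, 8, 10, 11, 13
Level 2: 1, 2, 3, 4, 6, 7, 9, 12, 15, 16

5, 8, 10, 11, 13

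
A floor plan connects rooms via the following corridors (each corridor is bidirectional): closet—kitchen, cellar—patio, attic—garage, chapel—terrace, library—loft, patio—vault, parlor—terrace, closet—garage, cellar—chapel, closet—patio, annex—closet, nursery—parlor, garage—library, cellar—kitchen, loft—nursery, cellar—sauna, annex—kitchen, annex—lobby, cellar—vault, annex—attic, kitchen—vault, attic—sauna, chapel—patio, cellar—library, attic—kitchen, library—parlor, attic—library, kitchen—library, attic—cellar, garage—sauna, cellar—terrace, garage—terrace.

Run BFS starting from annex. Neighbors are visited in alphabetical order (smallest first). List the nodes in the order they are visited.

Visit annex; enqueue attic, closet, kitchen, lobby → queue [attic, closet, kitchen, lobby]
Visit attic; enqueue cellar, garage, library, sauna → queue [closet, kitchen, lobby, cellar, garage, library, sauna]
Visit closet; enqueue patio → queue [kitchen, lobby, cellar, garage, library, sauna, patio]
Visit kitchen; enqueue vault → queue [lobby, cellar, garage, library, sauna, patio, vault]
Visit lobby → queue [cellar, garage, library, sauna, patio, vault]
Visit cellar; enqueue chapel, terrace → queue [garage, library, sauna, patio, vault, chapel, terrace]
Visit garage → queue [library, sauna, patio, vault, chapel, terrace]
Visit library; enqueue loft, parlor → queue [sauna, patio, vault, chapel, terrace, loft, parlor]
Visit sauna → queue [patio, vault, chapel, terrace, loft, parlor]
Visit patio → queue [vault, chapel, terrace, loft, parlor]
Visit vault → queue [chapel, terrace, loft, parlor]
Visit chapel → queue [terrace, loft, parlor]
Visit terrace → queue [loft, parlor]
Visit loft; enqueue nursery → queue [parlor, nursery]
Visit parlor → queue [nursery]
Visit nursery → queue []

annex attic closet kitchen lobby cellar garage library sauna patio vault chapel terrace loft parlor nursery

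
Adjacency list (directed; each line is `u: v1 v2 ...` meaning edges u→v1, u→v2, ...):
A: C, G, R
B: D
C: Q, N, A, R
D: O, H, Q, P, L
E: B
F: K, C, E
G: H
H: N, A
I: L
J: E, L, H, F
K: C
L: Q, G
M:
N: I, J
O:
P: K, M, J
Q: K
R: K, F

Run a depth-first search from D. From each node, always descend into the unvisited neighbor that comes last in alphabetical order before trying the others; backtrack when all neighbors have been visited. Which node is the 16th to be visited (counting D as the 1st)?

Visit D
D → Q
Q → K
K → C
C → R
R → F
F → E
E → B
C → N
N → J
J → L
L → G
G → H
H → A
N → I
D → P
P → M
D → O

Visit order: D, Q, K, C, R, F, E, B, N, J, L, G, H, A, I, P, M, O

P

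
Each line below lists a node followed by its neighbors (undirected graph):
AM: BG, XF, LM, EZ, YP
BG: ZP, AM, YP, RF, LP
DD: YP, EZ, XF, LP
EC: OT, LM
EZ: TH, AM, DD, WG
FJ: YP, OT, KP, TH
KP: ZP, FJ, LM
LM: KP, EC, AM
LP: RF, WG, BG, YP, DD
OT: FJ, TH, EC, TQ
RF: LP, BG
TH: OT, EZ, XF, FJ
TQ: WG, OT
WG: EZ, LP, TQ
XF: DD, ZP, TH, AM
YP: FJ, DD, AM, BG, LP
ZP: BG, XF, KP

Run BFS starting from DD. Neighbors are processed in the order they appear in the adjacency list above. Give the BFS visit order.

Visit DD; enqueue YP, EZ, XF, LP → queue [YP, EZ, XF, LP]
Visit YP; enqueue FJ, AM, BG → queue [EZ, XF, LP, FJ, AM, BG]
Visit EZ; enqueue TH, WG → queue [XF, LP, FJ, AM, BG, TH, WG]
Visit XF; enqueue ZP → queue [LP, FJ, AM, BG, TH, WG, ZP]
Visit LP; enqueue RF → queue [FJ, AM, BG, TH, WG, ZP, RF]
Visit FJ; enqueue OT, KP → queue [AM, BG, TH, WG, ZP, RF, OT, KP]
Visit AM; enqueue LM → queue [BG, TH, WG, ZP, RF, OT, KP, LM]
Visit BG → queue [TH, WG, ZP, RF, OT, KP, LM]
Visit TH → queue [WG, ZP, RF, OT, KP, LM]
Visit WG; enqueue TQ → queue [ZP, RF, OT, KP, LM, TQ]
Visit ZP → queue [RF, OT, KP, LM, TQ]
Visit RF → queue [OT, KP, LM, TQ]
Visit OT; enqueue EC → queue [KP, LM, TQ, EC]
Visit KP → queue [LM, TQ, EC]
Visit LM → queue [TQ, EC]
Visit TQ → queue [EC]
Visit EC → queue []

DD, YP, EZ, XF, LP, FJ, AM, BG, TH, WG, ZP, RF, OT, KP, LM, TQ, EC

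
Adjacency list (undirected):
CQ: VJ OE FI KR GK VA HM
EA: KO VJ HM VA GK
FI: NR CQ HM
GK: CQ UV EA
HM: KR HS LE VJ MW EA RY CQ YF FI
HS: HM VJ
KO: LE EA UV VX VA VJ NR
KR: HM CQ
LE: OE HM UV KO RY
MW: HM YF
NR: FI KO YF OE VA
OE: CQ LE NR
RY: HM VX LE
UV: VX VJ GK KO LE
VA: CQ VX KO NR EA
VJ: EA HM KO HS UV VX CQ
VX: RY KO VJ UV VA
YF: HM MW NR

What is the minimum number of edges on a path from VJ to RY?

2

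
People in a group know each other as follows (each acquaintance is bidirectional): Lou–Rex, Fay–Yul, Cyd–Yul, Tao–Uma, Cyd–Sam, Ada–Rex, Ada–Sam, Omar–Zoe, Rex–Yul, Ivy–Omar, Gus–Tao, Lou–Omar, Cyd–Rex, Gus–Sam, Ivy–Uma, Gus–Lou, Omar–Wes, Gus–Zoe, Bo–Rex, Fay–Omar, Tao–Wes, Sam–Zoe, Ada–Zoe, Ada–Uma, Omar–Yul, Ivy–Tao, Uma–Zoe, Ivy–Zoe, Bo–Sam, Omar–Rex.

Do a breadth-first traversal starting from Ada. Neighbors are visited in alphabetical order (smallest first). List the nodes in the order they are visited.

Ada, Rex, Sam, Uma, Zoe, Bo, Cyd, Lou, Omar, Yul, Gus, Ivy, Tao, Fay, Wes

Visit Ada; enqueue Rex, Sam, Uma, Zoe → queue [Rex, Sam, Uma, Zoe]
Visit Rex; enqueue Bo, Cyd, Lou, Omar, Yul → queue [Sam, Uma, Zoe, Bo, Cyd, Lou, Omar, Yul]
Visit Sam; enqueue Gus → queue [Uma, Zoe, Bo, Cyd, Lou, Omar, Yul, Gus]
Visit Uma; enqueue Ivy, Tao → queue [Zoe, Bo, Cyd, Lou, Omar, Yul, Gus, Ivy, Tao]
Visit Zoe → queue [Bo, Cyd, Lou, Omar, Yul, Gus, Ivy, Tao]
Visit Bo → queue [Cyd, Lou, Omar, Yul, Gus, Ivy, Tao]
Visit Cyd → queue [Lou, Omar, Yul, Gus, Ivy, Tao]
Visit Lou → queue [Omar, Yul, Gus, Ivy, Tao]
Visit Omar; enqueue Fay, Wes → queue [Yul, Gus, Ivy, Tao, Fay, Wes]
Visit Yul → queue [Gus, Ivy, Tao, Fay, Wes]
Visit Gus → queue [Ivy, Tao, Fay, Wes]
Visit Ivy → queue [Tao, Fay, Wes]
Visit Tao → queue [Fay, Wes]
Visit Fay → queue [Wes]
Visit Wes → queue []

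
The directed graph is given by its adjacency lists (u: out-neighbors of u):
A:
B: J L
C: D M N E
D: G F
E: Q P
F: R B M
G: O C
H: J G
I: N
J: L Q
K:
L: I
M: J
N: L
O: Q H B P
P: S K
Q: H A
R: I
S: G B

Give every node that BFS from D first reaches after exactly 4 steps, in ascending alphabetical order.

Level 0: D
Level 1: F, G
Level 2: B, C, M, O, R
Level 3: E, H, I, J, L, N, P, Q
Level 4: A, K, S

A, K, S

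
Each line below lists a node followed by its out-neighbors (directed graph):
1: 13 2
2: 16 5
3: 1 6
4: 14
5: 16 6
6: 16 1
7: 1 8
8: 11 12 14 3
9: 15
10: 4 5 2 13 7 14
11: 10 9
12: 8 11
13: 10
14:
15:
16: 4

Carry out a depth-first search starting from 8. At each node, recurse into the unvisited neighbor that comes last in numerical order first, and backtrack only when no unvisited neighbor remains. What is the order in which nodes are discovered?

8 14 12 11 10 13 7 1 2 16 4 5 6 9 15 3

Visit 8
8 → 14
8 → 12
12 → 11
11 → 10
10 → 13
10 → 7
7 → 1
1 → 2
2 → 16
16 → 4
2 → 5
5 → 6
11 → 9
9 → 15
8 → 3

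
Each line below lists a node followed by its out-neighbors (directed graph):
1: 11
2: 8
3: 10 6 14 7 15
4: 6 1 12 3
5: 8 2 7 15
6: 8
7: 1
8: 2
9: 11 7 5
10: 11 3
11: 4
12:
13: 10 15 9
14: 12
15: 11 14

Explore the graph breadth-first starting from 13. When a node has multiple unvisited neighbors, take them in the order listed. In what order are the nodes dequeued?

Visit 13; enqueue 10, 15, 9 → queue [10, 15, 9]
Visit 10; enqueue 11, 3 → queue [15, 9, 11, 3]
Visit 15; enqueue 14 → queue [9, 11, 3, 14]
Visit 9; enqueue 7, 5 → queue [11, 3, 14, 7, 5]
Visit 11; enqueue 4 → queue [3, 14, 7, 5, 4]
Visit 3; enqueue 6 → queue [14, 7, 5, 4, 6]
Visit 14; enqueue 12 → queue [7, 5, 4, 6, 12]
Visit 7; enqueue 1 → queue [5, 4, 6, 12, 1]
Visit 5; enqueue 8, 2 → queue [4, 6, 12, 1, 8, 2]
Visit 4 → queue [6, 12, 1, 8, 2]
Visit 6 → queue [12, 1, 8, 2]
Visit 12 → queue [1, 8, 2]
Visit 1 → queue [8, 2]
Visit 8 → queue [2]
Visit 2 → queue []

13 → 10 → 15 → 9 → 11 → 3 → 14 → 7 → 5 → 4 → 6 → 12 → 1 → 8 → 2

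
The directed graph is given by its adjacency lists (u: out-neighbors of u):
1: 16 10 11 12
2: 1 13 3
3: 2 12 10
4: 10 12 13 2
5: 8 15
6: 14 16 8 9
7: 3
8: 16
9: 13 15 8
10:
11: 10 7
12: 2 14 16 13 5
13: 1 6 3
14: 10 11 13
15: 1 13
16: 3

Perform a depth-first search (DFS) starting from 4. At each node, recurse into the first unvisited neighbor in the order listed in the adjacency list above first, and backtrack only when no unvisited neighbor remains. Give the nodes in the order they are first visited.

Visit 4
4 → 10
4 → 12
12 → 2
2 → 1
1 → 16
16 → 3
1 → 11
11 → 7
2 → 13
13 → 6
6 → 14
6 → 8
6 → 9
9 → 15
12 → 5

4, 10, 12, 2, 1, 16, 3, 11, 7, 13, 6, 14, 8, 9, 15, 5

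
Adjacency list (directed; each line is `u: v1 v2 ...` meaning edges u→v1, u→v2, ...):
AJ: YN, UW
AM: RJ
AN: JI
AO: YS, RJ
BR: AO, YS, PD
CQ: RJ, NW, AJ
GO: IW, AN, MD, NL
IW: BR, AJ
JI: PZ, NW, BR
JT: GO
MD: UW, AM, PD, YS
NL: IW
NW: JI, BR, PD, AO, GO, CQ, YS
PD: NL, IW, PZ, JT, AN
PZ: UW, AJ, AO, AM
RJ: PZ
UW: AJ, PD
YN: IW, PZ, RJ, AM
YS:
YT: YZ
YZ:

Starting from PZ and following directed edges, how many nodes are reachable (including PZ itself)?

19

BFS from PZ visits: PZ, UW, AJ, AO, AM, PD, YN, YS, RJ, NL, IW, JT, AN, BR, GO, JI, MD, NW, CQ
Reachable nodes: 19 of 21 total.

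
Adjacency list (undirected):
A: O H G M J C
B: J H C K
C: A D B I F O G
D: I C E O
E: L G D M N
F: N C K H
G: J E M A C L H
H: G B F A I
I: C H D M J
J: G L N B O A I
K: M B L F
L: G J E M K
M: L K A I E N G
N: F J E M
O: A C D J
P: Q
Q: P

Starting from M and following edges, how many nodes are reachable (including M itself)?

BFS from M visits: M, N, L, K, I, G, E, A, J, F, B, H, D, C, O
Reachable nodes: 15 of 17 total.

15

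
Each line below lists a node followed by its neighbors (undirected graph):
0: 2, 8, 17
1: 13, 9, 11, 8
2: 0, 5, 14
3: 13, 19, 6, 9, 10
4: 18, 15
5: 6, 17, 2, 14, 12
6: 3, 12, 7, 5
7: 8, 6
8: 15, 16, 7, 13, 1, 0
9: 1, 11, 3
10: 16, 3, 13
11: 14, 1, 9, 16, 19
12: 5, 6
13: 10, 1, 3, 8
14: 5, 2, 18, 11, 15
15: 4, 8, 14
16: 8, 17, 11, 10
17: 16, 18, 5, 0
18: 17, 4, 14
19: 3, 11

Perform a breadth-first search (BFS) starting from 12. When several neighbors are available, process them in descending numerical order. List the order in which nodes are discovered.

Visit 12; enqueue 6, 5 → queue [6, 5]
Visit 6; enqueue 7, 3 → queue [5, 7, 3]
Visit 5; enqueue 17, 14, 2 → queue [7, 3, 17, 14, 2]
Visit 7; enqueue 8 → queue [3, 17, 14, 2, 8]
Visit 3; enqueue 19, 13, 10, 9 → queue [17, 14, 2, 8, 19, 13, 10, 9]
Visit 17; enqueue 18, 16, 0 → queue [14, 2, 8, 19, 13, 10, 9, 18, 16, 0]
Visit 14; enqueue 15, 11 → queue [2, 8, 19, 13, 10, 9, 18, 16, 0, 15, 11]
Visit 2 → queue [8, 19, 13, 10, 9, 18, 16, 0, 15, 11]
Visit 8; enqueue 1 → queue [19, 13, 10, 9, 18, 16, 0, 15, 11, 1]
Visit 19 → queue [13, 10, 9, 18, 16, 0, 15, 11, 1]
Visit 13 → queue [10, 9, 18, 16, 0, 15, 11, 1]
Visit 10 → queue [9, 18, 16, 0, 15, 11, 1]
Visit 9 → queue [18, 16, 0, 15, 11, 1]
Visit 18; enqueue 4 → queue [16, 0, 15, 11, 1, 4]
Visit 16 → queue [0, 15, 11, 1, 4]
Visit 0 → queue [15, 11, 1, 4]
Visit 15 → queue [11, 1, 4]
Visit 11 → queue [1, 4]
Visit 1 → queue [4]
Visit 4 → queue []

12, 6, 5, 7, 3, 17, 14, 2, 8, 19, 13, 10, 9, 18, 16, 0, 15, 11, 1, 4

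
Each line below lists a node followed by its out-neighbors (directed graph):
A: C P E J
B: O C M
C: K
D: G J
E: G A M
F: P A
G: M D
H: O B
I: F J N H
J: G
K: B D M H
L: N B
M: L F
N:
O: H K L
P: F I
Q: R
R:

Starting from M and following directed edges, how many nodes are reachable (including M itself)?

16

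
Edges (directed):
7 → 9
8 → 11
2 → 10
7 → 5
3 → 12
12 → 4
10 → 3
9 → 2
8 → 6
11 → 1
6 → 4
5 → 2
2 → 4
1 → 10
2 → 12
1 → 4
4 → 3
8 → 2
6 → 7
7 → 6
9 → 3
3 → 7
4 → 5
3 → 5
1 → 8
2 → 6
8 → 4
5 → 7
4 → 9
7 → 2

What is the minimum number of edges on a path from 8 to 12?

2

Level 0: 8
Level 1: 2, 4, 6, 11
Level 2: 1, 3, 5, 7, 9, 10, 12
12 first appears at level 2.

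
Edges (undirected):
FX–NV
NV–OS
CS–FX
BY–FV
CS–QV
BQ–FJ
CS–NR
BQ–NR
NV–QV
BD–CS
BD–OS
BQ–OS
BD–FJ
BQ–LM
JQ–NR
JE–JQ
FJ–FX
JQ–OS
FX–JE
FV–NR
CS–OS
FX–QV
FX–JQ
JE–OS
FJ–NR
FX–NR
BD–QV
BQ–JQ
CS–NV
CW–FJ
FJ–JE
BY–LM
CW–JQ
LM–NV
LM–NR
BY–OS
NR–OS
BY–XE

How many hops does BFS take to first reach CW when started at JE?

2

Level 0: JE
Level 1: FJ, FX, JQ, OS
Level 2: BD, BQ, BY, CS, CW, NR, NV, QV
Level 3: FV, LM, XE
CW first appears at level 2.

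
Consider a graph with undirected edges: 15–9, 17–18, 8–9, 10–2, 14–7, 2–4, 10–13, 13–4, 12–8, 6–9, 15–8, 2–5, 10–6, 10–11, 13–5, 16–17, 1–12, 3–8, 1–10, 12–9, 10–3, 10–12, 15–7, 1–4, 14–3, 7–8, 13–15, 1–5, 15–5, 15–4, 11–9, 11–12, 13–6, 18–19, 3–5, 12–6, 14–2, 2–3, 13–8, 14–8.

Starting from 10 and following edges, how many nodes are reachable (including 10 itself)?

BFS from 10 visits: 10, 1, 2, 3, 6, 11, 12, 13, 4, 5, 14, 8, 9, 15, 7
Reachable nodes: 15 of 19 total.

15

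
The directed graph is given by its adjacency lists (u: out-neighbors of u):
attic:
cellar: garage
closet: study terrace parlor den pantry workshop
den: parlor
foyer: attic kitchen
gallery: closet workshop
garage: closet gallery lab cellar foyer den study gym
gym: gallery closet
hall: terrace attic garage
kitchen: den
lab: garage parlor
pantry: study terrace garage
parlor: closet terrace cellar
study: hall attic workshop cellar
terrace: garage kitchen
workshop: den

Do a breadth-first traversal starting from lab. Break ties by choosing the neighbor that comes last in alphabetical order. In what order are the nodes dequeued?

lab parlor garage terrace closet cellar study gym gallery foyer den kitchen workshop pantry hall attic

Visit lab; enqueue parlor, garage → queue [parlor, garage]
Visit parlor; enqueue terrace, closet, cellar → queue [garage, terrace, closet, cellar]
Visit garage; enqueue study, gym, gallery, foyer, den → queue [terrace, closet, cellar, study, gym, gallery, foyer, den]
Visit terrace; enqueue kitchen → queue [closet, cellar, study, gym, gallery, foyer, den, kitchen]
Visit closet; enqueue workshop, pantry → queue [cellar, study, gym, gallery, foyer, den, kitchen, workshop, pantry]
Visit cellar → queue [study, gym, gallery, foyer, den, kitchen, workshop, pantry]
Visit study; enqueue hall, attic → queue [gym, gallery, foyer, den, kitchen, workshop, pantry, hall, attic]
Visit gym → queue [gallery, foyer, den, kitchen, workshop, pantry, hall, attic]
Visit gallery → queue [foyer, den, kitchen, workshop, pantry, hall, attic]
Visit foyer → queue [den, kitchen, workshop, pantry, hall, attic]
Visit den → queue [kitchen, workshop, pantry, hall, attic]
Visit kitchen → queue [workshop, pantry, hall, attic]
Visit workshop → queue [pantry, hall, attic]
Visit pantry → queue [hall, attic]
Visit hall → queue [attic]
Visit attic → queue []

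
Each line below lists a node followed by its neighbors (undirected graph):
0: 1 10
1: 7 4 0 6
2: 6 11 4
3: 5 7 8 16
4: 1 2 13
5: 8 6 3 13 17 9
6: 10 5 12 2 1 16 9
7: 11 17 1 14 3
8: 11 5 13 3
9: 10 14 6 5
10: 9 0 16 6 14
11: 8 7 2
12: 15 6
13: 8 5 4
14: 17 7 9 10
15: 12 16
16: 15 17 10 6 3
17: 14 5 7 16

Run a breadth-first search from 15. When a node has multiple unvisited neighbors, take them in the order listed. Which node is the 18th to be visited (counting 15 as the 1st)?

4

Visit 15; enqueue 12, 16 → queue [12, 16]
Visit 12; enqueue 6 → queue [16, 6]
Visit 16; enqueue 17, 10, 3 → queue [6, 17, 10, 3]
Visit 6; enqueue 5, 2, 1, 9 → queue [17, 10, 3, 5, 2, 1, 9]
Visit 17; enqueue 14, 7 → queue [10, 3, 5, 2, 1, 9, 14, 7]
Visit 10; enqueue 0 → queue [3, 5, 2, 1, 9, 14, 7, 0]
Visit 3; enqueue 8 → queue [5, 2, 1, 9, 14, 7, 0, 8]
Visit 5; enqueue 13 → queue [2, 1, 9, 14, 7, 0, 8, 13]
Visit 2; enqueue 11, 4 → queue [1, 9, 14, 7, 0, 8, 13, 11, 4]
Visit 1 → queue [9, 14, 7, 0, 8, 13, 11, 4]
Visit 9 → queue [14, 7, 0, 8, 13, 11, 4]
Visit 14 → queue [7, 0, 8, 13, 11, 4]
Visit 7 → queue [0, 8, 13, 11, 4]
Visit 0 → queue [8, 13, 11, 4]
Visit 8 → queue [13, 11, 4]
Visit 13 → queue [11, 4]
Visit 11 → queue [4]
Visit 4 → queue []

Visit order: 15, 12, 16, 6, 17, 10, 3, 5, 2, 1, 9, 14, 7, 0, 8, 13, 11, 4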